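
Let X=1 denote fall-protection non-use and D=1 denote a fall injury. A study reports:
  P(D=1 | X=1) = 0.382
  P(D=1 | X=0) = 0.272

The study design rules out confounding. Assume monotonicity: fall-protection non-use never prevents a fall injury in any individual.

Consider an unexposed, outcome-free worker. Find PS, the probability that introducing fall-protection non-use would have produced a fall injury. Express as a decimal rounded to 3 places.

Let p₁ = 0.382, p₀ = 0.272.
Under exogeneity and monotonicity, PS = (p₁ − p₀) / (1 − p₀).
PS = (0.382 − 0.272) / (1 − 0.272) = 0.11 / 0.728 ≈ 0.1511

PS ≈ 0.151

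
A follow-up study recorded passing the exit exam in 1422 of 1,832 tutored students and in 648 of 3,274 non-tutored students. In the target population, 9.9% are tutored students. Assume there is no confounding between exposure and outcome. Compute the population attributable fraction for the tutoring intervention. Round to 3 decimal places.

p₁ = P(outcome | exposed) = 1422/1832 = 0.7762
p₀ = P(outcome | unexposed) = 648/3274 = 0.19792
Overall risk P(Y=1) = π·p₁ + (1−π)·p₀ = 0.099×0.7762 + 0.901×0.19792 = 0.25517.
Under exogeneity, PAF = [P(Y=1) − p₀] / P(Y=1).
PAF = (0.25517 − 0.19792) / 0.25517 ≈ 0.2244

PAF ≈ 0.224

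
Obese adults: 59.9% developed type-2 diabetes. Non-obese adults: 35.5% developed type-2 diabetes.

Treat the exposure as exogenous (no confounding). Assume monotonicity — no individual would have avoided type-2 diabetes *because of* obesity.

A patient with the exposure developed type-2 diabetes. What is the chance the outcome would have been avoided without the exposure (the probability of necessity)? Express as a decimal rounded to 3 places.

PN ≈ 0.407

p₁ = 0.599, p₀ = 0.355.
Under exogeneity and monotonicity, PN = (p₁ − p₀) / p₁.
PN = (0.599 − 0.355) / 0.599 = 0.244 / 0.599 ≈ 0.4073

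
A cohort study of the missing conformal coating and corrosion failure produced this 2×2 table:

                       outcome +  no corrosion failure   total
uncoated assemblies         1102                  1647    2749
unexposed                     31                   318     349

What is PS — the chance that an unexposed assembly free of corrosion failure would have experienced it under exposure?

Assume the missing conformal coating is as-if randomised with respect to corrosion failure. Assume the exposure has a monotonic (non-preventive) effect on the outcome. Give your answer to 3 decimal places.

PS ≈ 0.342

p₁ = P(outcome | exposed) = 1102/2749 = 0.40087
p₀ = P(outcome | unexposed) = 31/349 = 0.088825
Under exogeneity and monotonicity, PS = (p₁ − p₀) / (1 − p₀).
PS = (0.40087 − 0.088825) / (1 − 0.088825) = 0.31205 / 0.91117 ≈ 0.3425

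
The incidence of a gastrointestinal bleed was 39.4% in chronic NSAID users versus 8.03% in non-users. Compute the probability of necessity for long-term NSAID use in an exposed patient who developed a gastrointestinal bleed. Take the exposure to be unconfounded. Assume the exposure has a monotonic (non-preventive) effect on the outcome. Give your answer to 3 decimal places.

PN ≈ 0.796

p₁ = 0.394, p₀ = 0.0803.
Under exogeneity and monotonicity, PN = (p₁ − p₀) / p₁.
PN = (0.394 − 0.0803) / 0.394 = 0.3137 / 0.394 ≈ 0.7962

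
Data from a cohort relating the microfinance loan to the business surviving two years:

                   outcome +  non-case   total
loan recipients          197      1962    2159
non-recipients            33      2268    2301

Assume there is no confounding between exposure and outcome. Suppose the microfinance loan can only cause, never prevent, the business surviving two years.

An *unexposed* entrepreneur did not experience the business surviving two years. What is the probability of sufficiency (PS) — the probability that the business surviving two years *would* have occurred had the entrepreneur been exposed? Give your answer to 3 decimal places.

p₁ = P(outcome | exposed) = 197/2159 = 0.091246
p₀ = P(outcome | unexposed) = 33/2301 = 0.014342
Under exogeneity and monotonicity, PS = (p₁ − p₀)/(1 − p₀).
PS = (0.091246 − 0.014342) / 0.98566 ≈ 0.0780

PS ≈ 0.078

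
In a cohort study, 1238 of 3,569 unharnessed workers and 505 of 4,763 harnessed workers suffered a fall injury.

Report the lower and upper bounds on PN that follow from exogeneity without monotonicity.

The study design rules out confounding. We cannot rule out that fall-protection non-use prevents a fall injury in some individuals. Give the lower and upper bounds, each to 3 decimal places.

p₁ = P(outcome | exposed) = 1238/3569 = 0.34688
p₀ = P(outcome | unexposed) = 505/4763 = 0.10603
Under exogeneity alone the bounds on PN are max{0,(p₁−p₀)/p₁} ≤ PN ≤ min{1,(1−p₀)/p₁}.
  lower = (p₁ − p₀)/p₁ = 0.24085 / 0.34688 ≈ 0.6943
  upper = min{1, (1 − p₀)/p₁} = 0.89397 / 0.34688 ≈ 2.5772 → capped at 1

0.694 ≤ PN ≤ 1.000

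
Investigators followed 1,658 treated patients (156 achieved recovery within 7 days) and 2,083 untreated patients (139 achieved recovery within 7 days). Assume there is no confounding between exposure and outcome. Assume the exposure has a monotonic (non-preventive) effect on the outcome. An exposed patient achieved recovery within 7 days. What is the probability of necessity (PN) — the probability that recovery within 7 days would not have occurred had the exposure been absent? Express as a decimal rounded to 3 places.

PN ≈ 0.291

p₁ = P(outcome | exposed) = 156/1658 = 0.094089
p₀ = P(outcome | unexposed) = 139/2083 = 0.066731
Under exogeneity and monotonicity, PN = (p₁ − p₀) / p₁.
PN = (0.094089 − 0.066731) / 0.094089 = 0.027359 / 0.094089 ≈ 0.2908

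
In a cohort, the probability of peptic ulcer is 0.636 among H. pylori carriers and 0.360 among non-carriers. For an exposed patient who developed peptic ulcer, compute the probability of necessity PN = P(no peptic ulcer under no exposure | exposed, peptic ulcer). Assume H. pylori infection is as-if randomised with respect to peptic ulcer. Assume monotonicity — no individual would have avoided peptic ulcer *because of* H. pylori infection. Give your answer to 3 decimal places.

Let p₁ = 0.636, p₀ = 0.36.
Under exogeneity and monotonicity, PN = (p₁ − p₀) / p₁.
PN = (0.636 − 0.36) / 0.636 = 0.276 / 0.636 ≈ 0.4340

PN ≈ 0.434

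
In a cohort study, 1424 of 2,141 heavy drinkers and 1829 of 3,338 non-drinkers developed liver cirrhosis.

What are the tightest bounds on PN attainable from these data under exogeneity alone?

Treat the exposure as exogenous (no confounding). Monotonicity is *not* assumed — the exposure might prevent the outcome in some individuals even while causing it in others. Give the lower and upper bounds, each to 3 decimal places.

0.176 ≤ PN ≤ 0.680

p₁ = P(outcome | exposed) = 1424/2141 = 0.66511
p₀ = P(outcome | unexposed) = 1829/3338 = 0.54793
Under exogeneity alone the bounds on PN are max{0,(p₁−p₀)/p₁} ≤ PN ≤ min{1,(1−p₀)/p₁}.
  lower = (p₁ − p₀)/p₁ = 0.11718 / 0.66511 ≈ 0.1762
  upper = min{1, (1 − p₀)/p₁} = 0.45207 / 0.66511 ≈ 0.6797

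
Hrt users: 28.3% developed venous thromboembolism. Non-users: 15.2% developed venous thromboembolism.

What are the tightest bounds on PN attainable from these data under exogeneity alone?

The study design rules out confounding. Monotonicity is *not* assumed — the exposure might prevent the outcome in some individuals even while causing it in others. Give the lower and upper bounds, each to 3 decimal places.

0.463 ≤ PN ≤ 1.000

p₁ = 0.283, p₀ = 0.152.
Under exogeneity alone the bounds on PN are max{0,(p₁−p₀)/p₁} ≤ PN ≤ min{1,(1−p₀)/p₁}.
  lower = (p₁ − p₀)/p₁ = 0.131 / 0.283 ≈ 0.4629
  upper = min{1, (1 − p₀)/p₁} = 0.848 / 0.283 ≈ 2.9965 → capped at 1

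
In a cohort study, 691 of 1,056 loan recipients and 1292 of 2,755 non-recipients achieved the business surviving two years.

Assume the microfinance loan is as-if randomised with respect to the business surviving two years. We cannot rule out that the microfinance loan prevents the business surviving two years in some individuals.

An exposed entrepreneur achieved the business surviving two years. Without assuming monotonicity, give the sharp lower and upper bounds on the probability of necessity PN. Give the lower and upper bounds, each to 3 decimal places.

p₁ = P(outcome | exposed) = 691/1056 = 0.65436
p₀ = P(outcome | unexposed) = 1292/2755 = 0.46897
Under exogeneity alone the bounds on PN are max{0,(p₁−p₀)/p₁} ≤ PN ≤ min{1,(1−p₀)/p₁}.
  lower = (p₁ − p₀)/p₁ = 0.18539 / 0.65436 ≈ 0.2833
  upper = min{1, (1 − p₀)/p₁} = 0.53103 / 0.65436 ≈ 0.8115

0.283 ≤ PN ≤ 0.812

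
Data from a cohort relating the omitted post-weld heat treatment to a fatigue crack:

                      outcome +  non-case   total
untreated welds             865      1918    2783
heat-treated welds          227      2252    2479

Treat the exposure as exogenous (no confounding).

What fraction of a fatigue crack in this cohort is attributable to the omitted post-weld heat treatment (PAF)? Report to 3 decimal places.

PAF ≈ 0.559

p₁ = P(outcome | exposed) = 865/2783 = 0.31082
p₀ = P(outcome | unexposed) = 227/2479 = 0.091569
Exposure prevalence π = 2783/5262 = 0.52889; overall risk P(Y=1) = 0.20753.
Under exogeneity, PAF = [P(Y=1) − p₀]/P(Y=1).
PAF = (0.20753 − 0.091569) / 0.20753 ≈ 0.5588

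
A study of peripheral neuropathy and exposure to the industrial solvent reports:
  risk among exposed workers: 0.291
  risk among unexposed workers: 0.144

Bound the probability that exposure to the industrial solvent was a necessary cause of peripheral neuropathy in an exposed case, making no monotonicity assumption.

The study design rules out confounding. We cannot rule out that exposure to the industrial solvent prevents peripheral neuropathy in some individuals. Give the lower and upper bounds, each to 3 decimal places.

0.505 ≤ PN ≤ 1.000

Let p₁ = 0.291, p₀ = 0.144.
Under exogeneity alone the bounds on PN are max{0,(p₁−p₀)/p₁} ≤ PN ≤ min{1,(1−p₀)/p₁}.
  lower = (p₁ − p₀)/p₁ = 0.147 / 0.291 ≈ 0.5052
  upper = min{1, (1 − p₀)/p₁} = 0.856 / 0.291 ≈ 2.9416 → capped at 1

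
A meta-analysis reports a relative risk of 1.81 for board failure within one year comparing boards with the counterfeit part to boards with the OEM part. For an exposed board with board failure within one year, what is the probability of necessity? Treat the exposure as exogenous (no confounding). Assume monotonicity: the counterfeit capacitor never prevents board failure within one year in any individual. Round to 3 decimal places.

PN ≈ 0.448

Under exogeneity and monotonicity, PN = (RR − 1) / RR = 1 − 1/RR.
PN = (1.81 − 1) / 1.81 = 0.81 / 1.81 ≈ 0.4475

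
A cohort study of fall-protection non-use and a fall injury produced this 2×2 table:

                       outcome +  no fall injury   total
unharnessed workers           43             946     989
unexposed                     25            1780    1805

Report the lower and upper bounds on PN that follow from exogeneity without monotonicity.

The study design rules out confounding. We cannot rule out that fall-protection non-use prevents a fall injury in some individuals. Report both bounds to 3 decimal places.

0.681 ≤ PN ≤ 1.000

p₁ = P(outcome | exposed) = 43/989 = 0.043478
p₀ = P(outcome | unexposed) = 25/1805 = 0.01385
Under exogeneity alone the bounds on PN are max{0,(p₁−p₀)/p₁} ≤ PN ≤ min{1,(1−p₀)/p₁}.
  lower = (p₁ − p₀)/p₁ = 0.029628 / 0.043478 ≈ 0.6814
  upper = min{1, (1 − p₀)/p₁} = 0.98615 / 0.043478 ≈ 22.6814 → capped at 1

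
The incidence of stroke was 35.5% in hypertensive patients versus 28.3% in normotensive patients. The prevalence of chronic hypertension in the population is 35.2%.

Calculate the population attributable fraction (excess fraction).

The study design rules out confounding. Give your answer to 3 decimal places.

p₁ = 0.355, p₀ = 0.283.
Overall risk P(Y=1) = π·p₁ + (1−π)·p₀ = 0.352×0.355 + 0.648×0.283 = 0.30834.
Under exogeneity, PAF = [P(Y=1) − p₀] / P(Y=1).
PAF = (0.30834 − 0.283) / 0.30834 ≈ 0.0822

PAF ≈ 0.082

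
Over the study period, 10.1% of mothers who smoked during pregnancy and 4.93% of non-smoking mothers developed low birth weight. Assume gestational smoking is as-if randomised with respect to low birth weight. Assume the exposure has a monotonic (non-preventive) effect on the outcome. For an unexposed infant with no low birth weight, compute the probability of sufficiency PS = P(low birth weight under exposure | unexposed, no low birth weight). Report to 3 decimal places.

p₁ = 0.101, p₀ = 0.0493.
Under exogeneity and monotonicity, PS = (p₁ − p₀) / (1 − p₀).
PS = (0.101 − 0.0493) / (1 − 0.0493) = 0.0517 / 0.9507 ≈ 0.0544

PS ≈ 0.054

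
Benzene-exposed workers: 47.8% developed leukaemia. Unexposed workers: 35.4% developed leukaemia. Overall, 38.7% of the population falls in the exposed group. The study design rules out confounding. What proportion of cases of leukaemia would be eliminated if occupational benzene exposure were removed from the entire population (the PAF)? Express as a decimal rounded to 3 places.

PAF ≈ 0.119

p₁ = 0.478, p₀ = 0.354.
Overall risk P(Y=1) = π·p₁ + (1−π)·p₀ = 0.387×0.478 + 0.613×0.354 = 0.40199.
Under exogeneity, PAF = [P(Y=1) − p₀] / P(Y=1).
PAF = (0.40199 − 0.354) / 0.40199 ≈ 0.1194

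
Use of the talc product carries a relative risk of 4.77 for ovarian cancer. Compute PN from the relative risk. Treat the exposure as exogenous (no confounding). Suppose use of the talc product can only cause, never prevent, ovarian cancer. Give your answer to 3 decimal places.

Under exogeneity and monotonicity, PN = (RR − 1) / RR = 1 − 1/RR.
PN = (4.77 − 1) / 4.77 = 3.77 / 4.77 ≈ 0.7904

PN ≈ 0.790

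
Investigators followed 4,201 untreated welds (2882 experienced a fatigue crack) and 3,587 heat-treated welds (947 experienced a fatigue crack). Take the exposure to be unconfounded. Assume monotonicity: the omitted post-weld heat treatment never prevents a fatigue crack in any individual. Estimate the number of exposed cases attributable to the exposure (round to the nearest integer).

p₁ = P(outcome | exposed) = 2882/4201 = 0.68603
p₀ = P(outcome | unexposed) = 947/3587 = 0.26401
PN = (p₁ − p₀)/p₁ = (0.68603 − 0.26401) / 0.68603 ≈ 0.61516.
Attributable cases ≈ PN × (exposed cases) = 0.61516 × 2882 ≈ 1772.90.

about 1773 cases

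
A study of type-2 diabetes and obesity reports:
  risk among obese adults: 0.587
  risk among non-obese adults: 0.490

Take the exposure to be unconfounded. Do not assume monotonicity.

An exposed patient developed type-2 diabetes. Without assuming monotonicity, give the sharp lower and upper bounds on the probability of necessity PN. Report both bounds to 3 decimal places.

0.165 ≤ PN ≤ 0.869

Let p₁ = 0.587, p₀ = 0.49.
Under exogeneity alone the bounds on PN are max{0,(p₁−p₀)/p₁} ≤ PN ≤ min{1,(1−p₀)/p₁}.
  lower = (p₁ − p₀)/p₁ = 0.097 / 0.587 ≈ 0.1652
  upper = min{1, (1 − p₀)/p₁} = 0.51 / 0.587 ≈ 0.8688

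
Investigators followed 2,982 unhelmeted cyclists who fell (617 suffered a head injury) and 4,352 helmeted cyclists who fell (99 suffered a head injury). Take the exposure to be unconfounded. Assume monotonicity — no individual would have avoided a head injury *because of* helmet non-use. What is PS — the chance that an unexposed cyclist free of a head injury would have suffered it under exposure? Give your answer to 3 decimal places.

p₁ = P(outcome | exposed) = 617/2982 = 0.20691
p₀ = P(outcome | unexposed) = 99/4352 = 0.022748
Under exogeneity and monotonicity, PS = (p₁ − p₀) / (1 − p₀).
PS = (0.20691 − 0.022748) / (1 − 0.022748) = 0.18416 / 0.97725 ≈ 0.1884

PS ≈ 0.188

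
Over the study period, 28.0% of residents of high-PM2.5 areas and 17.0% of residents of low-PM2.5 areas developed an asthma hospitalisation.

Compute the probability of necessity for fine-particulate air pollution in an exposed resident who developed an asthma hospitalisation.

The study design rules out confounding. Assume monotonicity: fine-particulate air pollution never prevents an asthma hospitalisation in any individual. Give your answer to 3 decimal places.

PN ≈ 0.393

p₁ = 0.28, p₀ = 0.17.
Under exogeneity and monotonicity, PN = (p₁ − p₀) / p₁.
PN = (0.28 − 0.17) / 0.28 = 0.11 / 0.28 ≈ 0.3929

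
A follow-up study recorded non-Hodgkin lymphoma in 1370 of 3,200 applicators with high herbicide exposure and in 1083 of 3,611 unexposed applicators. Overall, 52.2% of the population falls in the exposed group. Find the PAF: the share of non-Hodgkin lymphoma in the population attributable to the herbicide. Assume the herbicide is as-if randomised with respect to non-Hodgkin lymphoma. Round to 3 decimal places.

p₁ = P(outcome | exposed) = 1370/3200 = 0.42812
p₀ = P(outcome | unexposed) = 1083/3611 = 0.29992
Overall risk P(Y=1) = π·p₁ + (1−π)·p₀ = 0.522×0.42812 + 0.478×0.29992 = 0.36684.
Under exogeneity, PAF = [P(Y=1) − p₀] / P(Y=1).
PAF = (0.36684 − 0.29992) / 0.36684 ≈ 0.1824

PAF ≈ 0.182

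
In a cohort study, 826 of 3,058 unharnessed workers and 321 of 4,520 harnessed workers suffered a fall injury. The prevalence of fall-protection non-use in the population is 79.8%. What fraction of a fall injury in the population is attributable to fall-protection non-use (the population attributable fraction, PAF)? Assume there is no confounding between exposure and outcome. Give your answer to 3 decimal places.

p₁ = P(outcome | exposed) = 826/3058 = 0.27011
p₀ = P(outcome | unexposed) = 321/4520 = 0.071018
Overall risk P(Y=1) = π·p₁ + (1−π)·p₀ = 0.798×0.27011 + 0.202×0.071018 = 0.22989.
Under exogeneity, PAF = [P(Y=1) − p₀] / P(Y=1).
PAF = (0.22989 − 0.071018) / 0.22989 ≈ 0.6911

PAF ≈ 0.691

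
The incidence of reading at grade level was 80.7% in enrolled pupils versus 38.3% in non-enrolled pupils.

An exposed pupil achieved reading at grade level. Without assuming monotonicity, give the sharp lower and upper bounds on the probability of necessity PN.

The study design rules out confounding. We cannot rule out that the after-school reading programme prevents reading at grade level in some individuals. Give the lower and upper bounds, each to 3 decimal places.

p₁ = 0.807, p₀ = 0.383.
Under exogeneity alone the bounds on PN are max{0,(p₁−p₀)/p₁} ≤ PN ≤ min{1,(1−p₀)/p₁}.
  lower = (p₁ − p₀)/p₁ = 0.424 / 0.807 ≈ 0.5254
  upper = min{1, (1 − p₀)/p₁} = 0.617 / 0.807 ≈ 0.7646

0.525 ≤ PN ≤ 0.765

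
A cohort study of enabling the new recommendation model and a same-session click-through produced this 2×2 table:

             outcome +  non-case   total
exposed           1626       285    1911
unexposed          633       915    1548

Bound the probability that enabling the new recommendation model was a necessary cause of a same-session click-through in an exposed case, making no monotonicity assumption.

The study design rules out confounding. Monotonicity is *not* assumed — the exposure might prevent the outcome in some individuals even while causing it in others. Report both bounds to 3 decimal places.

p₁ = P(outcome | exposed) = 1626/1911 = 0.85086
p₀ = P(outcome | unexposed) = 633/1548 = 0.40891
Under exogeneity alone the bounds on PN are max{0,(p₁−p₀)/p₁} ≤ PN ≤ min{1,(1−p₀)/p₁}.
  lower = (p₁ − p₀)/p₁ = 0.44195 / 0.85086 ≈ 0.5194
  upper = min{1, (1 − p₀)/p₁} = 0.59109 / 0.85086 ≈ 0.6947

0.519 ≤ PN ≤ 0.695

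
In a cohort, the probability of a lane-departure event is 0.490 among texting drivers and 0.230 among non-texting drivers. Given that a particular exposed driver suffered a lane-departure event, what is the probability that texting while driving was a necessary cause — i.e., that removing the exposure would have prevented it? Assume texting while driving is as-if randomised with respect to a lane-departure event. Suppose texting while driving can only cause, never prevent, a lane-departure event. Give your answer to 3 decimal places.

PN ≈ 0.531

Let p₁ = 0.49, p₀ = 0.23.
Under exogeneity and monotonicity, PN = (p₁ − p₀) / p₁.
PN = (0.49 − 0.23) / 0.49 = 0.26 / 0.49 ≈ 0.5306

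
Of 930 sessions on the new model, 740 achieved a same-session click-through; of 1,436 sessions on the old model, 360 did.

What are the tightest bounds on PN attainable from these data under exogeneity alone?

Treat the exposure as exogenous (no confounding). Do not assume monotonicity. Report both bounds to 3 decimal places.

0.685 ≤ PN ≤ 0.942

p₁ = P(outcome | exposed) = 740/930 = 0.7957
p₀ = P(outcome | unexposed) = 360/1436 = 0.2507
Under exogeneity alone the bounds on PN are max{0,(p₁−p₀)/p₁} ≤ PN ≤ min{1,(1−p₀)/p₁}.
  lower = (p₁ − p₀)/p₁ = 0.545 / 0.7957 ≈ 0.6849
  upper = min{1, (1 − p₀)/p₁} = 0.7493 / 0.7957 ≈ 0.9417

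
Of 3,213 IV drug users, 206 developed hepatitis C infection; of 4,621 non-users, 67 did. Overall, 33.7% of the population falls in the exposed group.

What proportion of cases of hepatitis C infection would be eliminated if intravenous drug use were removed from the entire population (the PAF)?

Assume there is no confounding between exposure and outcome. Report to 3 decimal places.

PAF ≈ 0.536

p₁ = P(outcome | exposed) = 206/3213 = 0.064115
p₀ = P(outcome | unexposed) = 67/4621 = 0.014499
Overall risk P(Y=1) = π·p₁ + (1−π)·p₀ = 0.337×0.064115 + 0.663×0.014499 = 0.031219.
Under exogeneity, PAF = [P(Y=1) − p₀] / P(Y=1).
PAF = (0.031219 − 0.014499) / 0.031219 ≈ 0.5356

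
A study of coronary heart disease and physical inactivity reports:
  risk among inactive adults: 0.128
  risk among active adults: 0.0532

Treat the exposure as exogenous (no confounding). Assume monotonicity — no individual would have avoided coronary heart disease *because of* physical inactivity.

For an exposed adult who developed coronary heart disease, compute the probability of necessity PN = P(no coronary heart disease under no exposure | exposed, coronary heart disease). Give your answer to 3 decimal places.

PN ≈ 0.584

Let p₁ = 0.128, p₀ = 0.0532.
Under exogeneity and monotonicity, PN = (p₁ − p₀) / p₁.
PN = (0.128 − 0.0532) / 0.128 = 0.0748 / 0.128 ≈ 0.5844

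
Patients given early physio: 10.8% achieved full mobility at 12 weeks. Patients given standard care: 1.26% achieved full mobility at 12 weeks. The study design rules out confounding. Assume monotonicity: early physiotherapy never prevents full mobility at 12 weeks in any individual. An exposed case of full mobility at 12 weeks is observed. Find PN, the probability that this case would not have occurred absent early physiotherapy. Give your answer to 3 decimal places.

p₁ = 0.108, p₀ = 0.0126.
Under exogeneity and monotonicity, PN = (p₁ − p₀) / p₁.
PN = (0.108 − 0.0126) / 0.108 = 0.0954 / 0.108 ≈ 0.8833

PN ≈ 0.883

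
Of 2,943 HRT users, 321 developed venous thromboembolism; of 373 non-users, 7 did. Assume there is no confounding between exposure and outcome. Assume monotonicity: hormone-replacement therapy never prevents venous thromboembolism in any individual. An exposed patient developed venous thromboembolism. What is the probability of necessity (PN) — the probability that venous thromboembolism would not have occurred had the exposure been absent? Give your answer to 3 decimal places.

PN ≈ 0.828

p₁ = P(outcome | exposed) = 321/2943 = 0.10907
p₀ = P(outcome | unexposed) = 7/373 = 0.018767
Under exogeneity and monotonicity, PN = (p₁ − p₀) / p₁.
PN = (0.10907 − 0.018767) / 0.10907 = 0.090306 / 0.10907 ≈ 0.8279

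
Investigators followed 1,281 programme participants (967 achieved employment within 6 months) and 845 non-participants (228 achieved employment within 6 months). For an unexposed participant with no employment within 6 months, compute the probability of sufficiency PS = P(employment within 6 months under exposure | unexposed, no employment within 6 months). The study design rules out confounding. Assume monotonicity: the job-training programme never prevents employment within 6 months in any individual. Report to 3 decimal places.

PS ≈ 0.664

p₁ = P(outcome | exposed) = 967/1281 = 0.75488
p₀ = P(outcome | unexposed) = 228/845 = 0.26982
Under exogeneity and monotonicity, PS = (p₁ − p₀) / (1 − p₀).
PS = (0.75488 − 0.26982) / (1 − 0.26982) = 0.48506 / 0.73018 ≈ 0.6643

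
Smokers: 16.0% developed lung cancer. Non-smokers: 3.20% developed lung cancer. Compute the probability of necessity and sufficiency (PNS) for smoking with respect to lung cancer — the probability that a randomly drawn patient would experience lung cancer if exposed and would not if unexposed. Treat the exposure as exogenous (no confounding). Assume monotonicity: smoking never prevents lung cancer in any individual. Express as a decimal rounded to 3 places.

PNS ≈ 0.128

p₁ = 0.16, p₀ = 0.032.
Under exogeneity and monotonicity, PNS = p₁ − p₀.
PNS = 0.16 − 0.032 = 0.128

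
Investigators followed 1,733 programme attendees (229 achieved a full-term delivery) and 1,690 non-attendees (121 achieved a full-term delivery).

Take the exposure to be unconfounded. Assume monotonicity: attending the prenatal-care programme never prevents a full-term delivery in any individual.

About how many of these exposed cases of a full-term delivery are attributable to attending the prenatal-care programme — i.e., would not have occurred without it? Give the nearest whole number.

p₁ = P(outcome | exposed) = 229/1733 = 0.13214
p₀ = P(outcome | unexposed) = 121/1690 = 0.071598
PN = (p₁ − p₀)/p₁ = (0.13214 − 0.071598) / 0.13214 ≈ 0.45817.
Attributable cases ≈ PN × (exposed cases) = 0.45817 × 229 ≈ 104.92.

about 105 cases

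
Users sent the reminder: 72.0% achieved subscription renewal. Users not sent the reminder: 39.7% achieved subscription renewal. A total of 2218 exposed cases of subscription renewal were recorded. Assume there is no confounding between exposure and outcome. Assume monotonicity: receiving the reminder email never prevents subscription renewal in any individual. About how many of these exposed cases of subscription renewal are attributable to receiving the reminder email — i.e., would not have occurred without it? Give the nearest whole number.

p₁ = 0.72, p₀ = 0.397.
PN = (p₁ − p₀)/p₁ = (0.72 − 0.397) / 0.72 ≈ 0.44861.
Attributable cases ≈ PN × (exposed cases) = 0.44861 × 2218 ≈ 995.02.

about 995 cases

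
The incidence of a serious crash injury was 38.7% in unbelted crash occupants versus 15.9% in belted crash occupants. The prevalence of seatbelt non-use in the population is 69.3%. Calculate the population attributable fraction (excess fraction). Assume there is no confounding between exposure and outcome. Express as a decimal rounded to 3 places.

p₁ = 0.387, p₀ = 0.159.
Overall risk P(Y=1) = π·p₁ + (1−π)·p₀ = 0.693×0.387 + 0.307×0.159 = 0.317.
Under exogeneity, PAF = [P(Y=1) − p₀] / P(Y=1).
PAF = (0.317 − 0.159) / 0.317 ≈ 0.4984

PAF ≈ 0.498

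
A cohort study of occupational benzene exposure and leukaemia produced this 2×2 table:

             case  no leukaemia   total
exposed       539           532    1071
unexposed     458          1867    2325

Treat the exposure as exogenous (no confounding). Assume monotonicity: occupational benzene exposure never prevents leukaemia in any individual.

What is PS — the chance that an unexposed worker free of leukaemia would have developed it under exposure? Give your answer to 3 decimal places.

PS ≈ 0.381

p₁ = P(outcome | exposed) = 539/1071 = 0.50327
p₀ = P(outcome | unexposed) = 458/2325 = 0.19699
Under exogeneity and monotonicity, PS = (p₁ − p₀) / (1 − p₀).
PS = (0.50327 − 0.19699) / (1 − 0.19699) = 0.30628 / 0.80301 ≈ 0.3814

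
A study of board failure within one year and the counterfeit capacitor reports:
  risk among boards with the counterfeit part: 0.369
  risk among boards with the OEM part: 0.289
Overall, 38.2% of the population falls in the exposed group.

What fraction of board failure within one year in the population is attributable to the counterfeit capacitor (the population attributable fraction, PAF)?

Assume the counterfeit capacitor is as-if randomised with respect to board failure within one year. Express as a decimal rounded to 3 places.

PAF ≈ 0.096

Let p₁ = 0.369, p₀ = 0.289.
Overall risk P(Y=1) = π·p₁ + (1−π)·p₀ = 0.382×0.369 + 0.618×0.289 = 0.31956.
Under exogeneity, PAF = [P(Y=1) − p₀] / P(Y=1).
PAF = (0.31956 − 0.289) / 0.31956 ≈ 0.0956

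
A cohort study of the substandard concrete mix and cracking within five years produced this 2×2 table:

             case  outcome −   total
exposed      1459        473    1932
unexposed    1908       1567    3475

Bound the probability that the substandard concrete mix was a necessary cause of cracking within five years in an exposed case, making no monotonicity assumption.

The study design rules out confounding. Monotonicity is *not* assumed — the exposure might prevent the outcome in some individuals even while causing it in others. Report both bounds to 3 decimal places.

p₁ = P(outcome | exposed) = 1459/1932 = 0.75518
p₀ = P(outcome | unexposed) = 1908/3475 = 0.54906
Under exogeneity alone the bounds on PN are max{0,(p₁−p₀)/p₁} ≤ PN ≤ min{1,(1−p₀)/p₁}.
  lower = (p₁ − p₀)/p₁ = 0.20611 / 0.75518 ≈ 0.2729
  upper = min{1, (1 − p₀)/p₁} = 0.45094 / 0.75518 ≈ 0.5971

0.273 ≤ PN ≤ 0.597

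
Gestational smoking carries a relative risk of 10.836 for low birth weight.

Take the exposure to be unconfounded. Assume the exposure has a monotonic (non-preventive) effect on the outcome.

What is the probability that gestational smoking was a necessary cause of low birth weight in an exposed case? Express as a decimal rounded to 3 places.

PN ≈ 0.908

Under exogeneity and monotonicity, PN = (RR − 1) / RR = 1 − 1/RR.
PN = (10.836 − 1) / 10.836 = 9.836 / 10.836 ≈ 0.9077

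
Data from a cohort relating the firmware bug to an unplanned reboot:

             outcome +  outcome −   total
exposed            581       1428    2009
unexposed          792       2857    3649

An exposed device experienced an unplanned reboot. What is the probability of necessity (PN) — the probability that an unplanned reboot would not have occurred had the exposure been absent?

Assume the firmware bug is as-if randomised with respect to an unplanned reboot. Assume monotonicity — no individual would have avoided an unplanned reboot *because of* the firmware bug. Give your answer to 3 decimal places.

p₁ = P(outcome | exposed) = 581/2009 = 0.2892
p₀ = P(outcome | unexposed) = 792/3649 = 0.21705
Under exogeneity and monotonicity, PN = (p₁ − p₀) / p₁.
PN = (0.2892 − 0.21705) / 0.2892 = 0.072153 / 0.2892 ≈ 0.2495

PN ≈ 0.249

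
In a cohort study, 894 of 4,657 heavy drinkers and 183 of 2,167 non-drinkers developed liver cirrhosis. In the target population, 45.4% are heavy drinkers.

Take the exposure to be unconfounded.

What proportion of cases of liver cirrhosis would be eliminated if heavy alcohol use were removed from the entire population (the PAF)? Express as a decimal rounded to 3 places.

p₁ = P(outcome | exposed) = 894/4657 = 0.19197
p₀ = P(outcome | unexposed) = 183/2167 = 0.084449
Overall risk P(Y=1) = π·p₁ + (1−π)·p₀ = 0.454×0.19197 + 0.546×0.084449 = 0.13326.
Under exogeneity, PAF = [P(Y=1) − p₀] / P(Y=1).
PAF = (0.13326 − 0.084449) / 0.13326 ≈ 0.3663

PAF ≈ 0.366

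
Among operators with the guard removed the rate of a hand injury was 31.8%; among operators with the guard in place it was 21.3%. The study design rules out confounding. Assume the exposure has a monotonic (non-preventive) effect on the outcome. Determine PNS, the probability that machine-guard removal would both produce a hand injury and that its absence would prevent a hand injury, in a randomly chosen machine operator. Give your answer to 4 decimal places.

p₁ = 0.318, p₀ = 0.213.
Under exogeneity and monotonicity, PNS = p₁ − p₀.
PNS = 0.318 − 0.213 = 0.105

PNS ≈ 0.1050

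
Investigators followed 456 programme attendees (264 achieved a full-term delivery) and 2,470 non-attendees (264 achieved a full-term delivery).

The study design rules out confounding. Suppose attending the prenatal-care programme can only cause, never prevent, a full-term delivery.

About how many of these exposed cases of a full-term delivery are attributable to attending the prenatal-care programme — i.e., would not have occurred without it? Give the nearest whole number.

about 215 cases

p₁ = P(outcome | exposed) = 264/456 = 0.57895
p₀ = P(outcome | unexposed) = 264/2470 = 0.10688
PN = (p₁ − p₀)/p₁ = (0.57895 − 0.10688) / 0.57895 ≈ 0.81538.
Attributable cases ≈ PN × (exposed cases) = 0.81538 × 264 ≈ 215.26.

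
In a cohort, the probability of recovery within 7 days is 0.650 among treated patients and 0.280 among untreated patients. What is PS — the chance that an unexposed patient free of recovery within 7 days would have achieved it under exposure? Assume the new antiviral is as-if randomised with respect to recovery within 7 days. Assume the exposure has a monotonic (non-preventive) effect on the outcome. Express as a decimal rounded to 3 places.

PS ≈ 0.514

Let p₁ = 0.65, p₀ = 0.28.
Under exogeneity and monotonicity, PS = (p₁ − p₀) / (1 − p₀).
PS = (0.65 − 0.28) / (1 − 0.28) = 0.37 / 0.72 ≈ 0.5139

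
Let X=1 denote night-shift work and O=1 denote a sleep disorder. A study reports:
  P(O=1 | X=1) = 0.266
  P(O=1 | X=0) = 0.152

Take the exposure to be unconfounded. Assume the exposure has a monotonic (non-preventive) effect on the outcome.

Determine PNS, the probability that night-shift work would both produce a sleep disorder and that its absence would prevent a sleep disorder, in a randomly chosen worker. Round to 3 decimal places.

Let p₁ = 0.266, p₀ = 0.152.
Under exogeneity and monotonicity, PNS = p₁ − p₀.
PNS = 0.266 − 0.152 = 0.114

PNS ≈ 0.114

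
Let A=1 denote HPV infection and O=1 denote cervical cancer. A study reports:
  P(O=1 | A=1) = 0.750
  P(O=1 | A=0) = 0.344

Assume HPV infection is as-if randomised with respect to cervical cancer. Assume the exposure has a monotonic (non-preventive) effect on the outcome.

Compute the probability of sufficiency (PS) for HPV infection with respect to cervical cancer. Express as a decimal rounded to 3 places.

Let p₁ = 0.75, p₀ = 0.344.
Under exogeneity and monotonicity, PS = (p₁ − p₀) / (1 − p₀).
PS = (0.75 − 0.344) / (1 − 0.344) = 0.406 / 0.656 ≈ 0.6189

PS ≈ 0.619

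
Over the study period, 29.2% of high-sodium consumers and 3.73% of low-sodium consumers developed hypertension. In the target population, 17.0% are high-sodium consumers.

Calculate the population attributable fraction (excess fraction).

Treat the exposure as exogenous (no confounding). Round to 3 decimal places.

p₁ = 0.292, p₀ = 0.0373.
Overall risk P(Y=1) = π·p₁ + (1−π)·p₀ = 0.17×0.292 + 0.83×0.0373 = 0.080599.
Under exogeneity, PAF = [P(Y=1) − p₀] / P(Y=1).
PAF = (0.080599 − 0.0373) / 0.080599 ≈ 0.5372

PAF ≈ 0.537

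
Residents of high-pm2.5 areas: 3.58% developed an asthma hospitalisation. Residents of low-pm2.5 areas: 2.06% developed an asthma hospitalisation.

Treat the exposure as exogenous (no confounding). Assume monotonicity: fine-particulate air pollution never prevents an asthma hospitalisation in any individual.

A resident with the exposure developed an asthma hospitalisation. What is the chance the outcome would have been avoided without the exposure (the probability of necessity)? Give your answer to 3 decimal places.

p₁ = 0.0358, p₀ = 0.0206.
Under exogeneity and monotonicity, PN = (p₁ − p₀) / p₁.
PN = (0.0358 − 0.0206) / 0.0358 = 0.0152 / 0.0358 ≈ 0.4246

PN ≈ 0.425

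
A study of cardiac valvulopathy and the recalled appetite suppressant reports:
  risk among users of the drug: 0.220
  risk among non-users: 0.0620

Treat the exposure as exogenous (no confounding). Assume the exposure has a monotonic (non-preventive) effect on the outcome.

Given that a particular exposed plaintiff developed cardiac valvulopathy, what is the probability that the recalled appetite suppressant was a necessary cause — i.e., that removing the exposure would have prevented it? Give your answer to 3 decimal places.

PN ≈ 0.718

Let p₁ = 0.22, p₀ = 0.062.
Under exogeneity and monotonicity, PN = (p₁ − p₀) / p₁.
PN = (0.22 − 0.062) / 0.22 = 0.158 / 0.22 ≈ 0.7182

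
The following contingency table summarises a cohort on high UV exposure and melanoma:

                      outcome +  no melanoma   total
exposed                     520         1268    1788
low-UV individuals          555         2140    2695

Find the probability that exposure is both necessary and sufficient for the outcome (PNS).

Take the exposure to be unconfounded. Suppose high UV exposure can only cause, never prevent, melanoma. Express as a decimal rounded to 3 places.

p₁ = P(outcome | exposed) = 520/1788 = 0.29083
p₀ = P(outcome | unexposed) = 555/2695 = 0.20594
Under exogeneity and monotonicity, PNS = p₁ − p₀.
PNS = 0.29083 − 0.20594 = 0.084891

PNS ≈ 0.085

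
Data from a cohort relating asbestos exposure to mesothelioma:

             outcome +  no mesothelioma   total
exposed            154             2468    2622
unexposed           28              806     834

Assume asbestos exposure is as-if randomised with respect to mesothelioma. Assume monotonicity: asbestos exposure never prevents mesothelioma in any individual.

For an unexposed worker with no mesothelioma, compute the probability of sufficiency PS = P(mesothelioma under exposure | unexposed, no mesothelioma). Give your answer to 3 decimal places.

p₁ = P(outcome | exposed) = 154/2622 = 0.058734
p₀ = P(outcome | unexposed) = 28/834 = 0.033573
Under exogeneity and monotonicity, PS = (p₁ − p₀) / (1 − p₀).
PS = (0.058734 − 0.033573) / (1 − 0.033573) = 0.025161 / 0.96643 ≈ 0.0260

PS ≈ 0.026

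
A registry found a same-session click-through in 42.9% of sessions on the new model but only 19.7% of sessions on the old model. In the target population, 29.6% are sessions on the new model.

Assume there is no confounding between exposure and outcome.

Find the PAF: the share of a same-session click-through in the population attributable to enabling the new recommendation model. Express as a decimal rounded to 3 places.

p₁ = 0.429, p₀ = 0.197.
Overall risk P(Y=1) = π·p₁ + (1−π)·p₀ = 0.296×0.429 + 0.704×0.197 = 0.26567.
Under exogeneity, PAF = [P(Y=1) − p₀] / P(Y=1).
PAF = (0.26567 − 0.197) / 0.26567 ≈ 0.2585

PAF ≈ 0.258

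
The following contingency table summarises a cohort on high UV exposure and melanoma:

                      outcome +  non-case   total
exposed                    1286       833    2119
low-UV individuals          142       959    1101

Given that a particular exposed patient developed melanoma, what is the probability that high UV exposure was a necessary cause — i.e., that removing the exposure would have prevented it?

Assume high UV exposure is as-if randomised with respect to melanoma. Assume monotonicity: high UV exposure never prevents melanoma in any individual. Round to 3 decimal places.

PN ≈ 0.787

p₁ = P(outcome | exposed) = 1286/2119 = 0.60689
p₀ = P(outcome | unexposed) = 142/1101 = 0.12897
Under exogeneity and monotonicity, PN = (p₁ − p₀)/p₁.
PN = (0.60689 − 0.12897) / 0.60689 ≈ 0.7875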